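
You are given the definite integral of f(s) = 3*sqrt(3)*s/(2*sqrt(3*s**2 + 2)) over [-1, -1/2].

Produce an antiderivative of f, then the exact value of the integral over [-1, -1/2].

Antiderivative: F(s) = sqrt(3)*sqrt(3*s**2 + 2)/2; value = -sqrt(15)/2 + sqrt(33)/4

f matches the chain-rule pattern g'(h)*h' with inner function h(s) = s**2 + 2/3; substituting u = h(s) collapses the integral.
F(s) = sqrt(3)*sqrt(3*s**2 + 2)/2 is an antiderivative of f.
Check: d/ds[sqrt(3)*sqrt(3*s**2 + 2)/2] = 3*sqrt(3)*s/(2*sqrt(3*s**2 + 2)) = f(s).
F(-1/2) = sqrt(33)/4; F(-1) = sqrt(15)/2.
Integral = F(-1/2) - F(-1) = -sqrt(15)/2 + sqrt(33)/4.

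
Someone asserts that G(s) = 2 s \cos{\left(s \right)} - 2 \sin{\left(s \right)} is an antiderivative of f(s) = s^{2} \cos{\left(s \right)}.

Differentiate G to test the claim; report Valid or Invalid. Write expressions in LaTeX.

d/ds[G] = - 2 s \sin{\left(s \right)}
d/ds[G] - f(s) = - s^{2} \cos{\left(s \right)} - 2 s \sin{\left(s \right)} != 0.

Invalid: d/ds[G] - f = - s^{2} \cos{\left(s \right)} - 2 s \sin{\left(s \right)}, which is not 0.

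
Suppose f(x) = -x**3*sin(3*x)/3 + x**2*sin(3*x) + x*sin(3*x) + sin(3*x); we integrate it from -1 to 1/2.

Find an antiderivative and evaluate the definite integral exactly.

Antiderivative: F(x) = x**3*cos(3*x)/9 - x**2*sin(3*x)/9 - x**2*cos(3*x)/3 + 2*x*sin(3*x)/9 - 11*x*cos(3*x)/27 + 11*sin(3*x)/81 - 7*cos(3*x)/27; value = 8*cos(3)/27 - 115*cos(3/2)/216 - 16*sin(3)/81 + 71*sin(3/2)/324

The integrand splits into summands that can be handled one at a time.
F(x) = x**3*cos(3*x)/9 - x**2*sin(3*x)/9 - x**2*cos(3*x)/3 + 2*x*sin(3*x)/9 - 11*x*cos(3*x)/27 + 11*sin(3*x)/81 - 7*cos(3*x)/27 is an antiderivative of f.
Check: d/dx[x**3*cos(3*x)/9 - x**2*sin(3*x)/9 - x**2*cos(3*x)/3 + 2*x*sin(3*x)/9 - 11*x*cos(3*x)/27 + 11*sin(3*x)/81 - 7*cos(3*x)/27] = -x**3*sin(3*x)/3 + x**2*sin(3*x) + x*sin(3*x) + sin(3*x) = f(x).
F(1/2) = -115*cos(3/2)/216 + 71*sin(3/2)/324; F(-1) = 16*sin(3)/81 - 8*cos(3)/27.
Integral = F(1/2) - F(-1) = 8*cos(3)/27 - 115*cos(3/2)/216 - 16*sin(3)/81 + 71*sin(3/2)/324.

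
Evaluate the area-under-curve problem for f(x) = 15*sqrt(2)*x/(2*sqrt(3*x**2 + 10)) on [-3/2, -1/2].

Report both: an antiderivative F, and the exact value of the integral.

f matches the chain-rule pattern g'(h)*h' with inner function h(x) = 3*x**2/2 + 5; substituting u = h(x) collapses the integral.
F(x) = 5*sqrt(2)*sqrt(3*x**2 + 10)/2 is an antiderivative of f.
Check: d/dx[5*sqrt(2)*sqrt(3*x**2 + 10)/2] = 15*sqrt(2)*x/(2*sqrt(3*x**2 + 10)) = f(x).
F(-1/2) = 5*sqrt(86)/4; F(-3/2) = 5*sqrt(134)/4.
Integral = F(-1/2) - F(-3/2) = -5*sqrt(134)/4 + 5*sqrt(86)/4.

Antiderivative: F(x) = 5*sqrt(2)*sqrt(3*x**2 + 10)/2; value = -5*sqrt(134)/4 + 5*sqrt(86)/4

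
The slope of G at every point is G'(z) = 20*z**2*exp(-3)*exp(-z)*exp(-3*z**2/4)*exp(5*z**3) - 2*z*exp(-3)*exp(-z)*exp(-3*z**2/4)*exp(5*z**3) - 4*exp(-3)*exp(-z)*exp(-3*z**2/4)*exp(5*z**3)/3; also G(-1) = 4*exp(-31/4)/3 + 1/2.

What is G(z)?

G'(z) matches the chain-rule pattern g'(h)*h' with inner function h(z) = 5*z**3 - 3*z**2/4 - z - 3; substituting u = h(z) collapses the integral.
A general antiderivative is 4*exp(5*z**3 - 3*z**2/4 - z - 3)/3 + C.
The condition gives C = 4*exp(-31/4)/3 + 1/2 - (4*exp(-31/4)/3) = 1/2.
So G(z) = (8*exp(5*z**3 - 3*z**2/4 - z - 3) + 3)/6.
Check: d/dz[(8*exp(5*z**3 - 3*z**2/4 - z - 3) + 3)/6] = (60*z**2 - 6*z - 4)*exp(-3)*exp(-z)*exp(-3*z**2/4)*exp(5*z**3)/3, which equals G'(z).

G(z) = (8*exp(5*z**3 - 3*z**2/4 - z - 3) + 3)/6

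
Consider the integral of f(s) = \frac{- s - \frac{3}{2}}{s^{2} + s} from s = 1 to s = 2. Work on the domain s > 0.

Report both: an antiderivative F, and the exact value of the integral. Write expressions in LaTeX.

Antiderivative: F(s) = - \frac{3 \log{\left(s \right)}}{2} + \frac{\log{\left(s + 1 \right)}}{2}; value = - 2 \log{\left(2 \right)} + \frac{\log{\left(3 \right)}}{2}

The denominator factors as 2 s \left(s + 1\right); partial fractions split f into directly integrable pieces: \frac{1}{2 \left(s + 1\right)} - \frac{3}{2 s}.
F(s) = - \frac{3 \log{\left(s \right)}}{2} + \frac{\log{\left(s + 1 \right)}}{2} is an antiderivative of f.
Check: d/ds[- \frac{3 \log{\left(s \right)}}{2} + \frac{\log{\left(s + 1 \right)}}{2}] = \frac{- 2 s - 3}{2 s^{2} + 2 s}, which equals f(s).
F(2) = - \frac{3 \log{\left(2 \right)}}{2} + \frac{\log{\left(3 \right)}}{2}; F(1) = \frac{\log{\left(2 \right)}}{2}.
Integral = F(2) - F(1) = - 2 \log{\left(2 \right)} + \frac{\log{\left(3 \right)}}{2}.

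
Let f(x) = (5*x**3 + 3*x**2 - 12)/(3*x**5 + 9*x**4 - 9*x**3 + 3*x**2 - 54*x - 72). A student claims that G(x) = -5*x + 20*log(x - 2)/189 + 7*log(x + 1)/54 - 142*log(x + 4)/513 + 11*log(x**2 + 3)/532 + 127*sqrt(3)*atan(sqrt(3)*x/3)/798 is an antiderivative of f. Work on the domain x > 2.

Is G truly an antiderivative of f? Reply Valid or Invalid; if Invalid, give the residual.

d/dx[G] = (-15*x**5 - 45*x**4 + 50*x**3 - 12*x**2 + 270*x + 348)/(3*x**5 + 9*x**4 - 9*x**3 + 3*x**2 - 54*x - 72)
d/dx[G] - f(x) = -5 != 0.

Invalid: d/dx[G] - f = -5, which is not 0.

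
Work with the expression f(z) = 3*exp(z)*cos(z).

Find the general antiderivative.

Since d/dz undoes antidifferentiation here, F'(z) = f(z) is required of F(z).
Check: d/dz[3*exp(z)*sin(z)/2 + 3*exp(z)*cos(z)/2] = 3*exp(z)*cos(z) = f(z).

F(z) = 3*exp(z)*sin(z)/2 + 3*exp(z)*cos(z)/2 + C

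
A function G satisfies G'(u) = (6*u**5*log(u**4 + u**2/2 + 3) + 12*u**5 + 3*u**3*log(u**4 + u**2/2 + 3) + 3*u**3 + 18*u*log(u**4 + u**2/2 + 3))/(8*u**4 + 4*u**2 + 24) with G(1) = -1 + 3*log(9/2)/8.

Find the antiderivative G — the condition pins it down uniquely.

G'(u) has the shape v'r + vr' for v = 3*u**2/8 and r = log(u**4 + u**2/2 + 3) — it is the derivative of the product v*r.
A general antiderivative is 3*u**2*log(u**4 + u**2/2 + 3)/8 + C.
The condition gives C = -1 + 3*log(9/2)/8 - (3*log(9/2)/8) = -1.
So G(u) = (3*u**2*log(u**4 + u**2/2 + 3) - 8)/8.
Check: d/du[(3*u**2*log(u**4 + u**2/2 + 3) - 8)/8] = (6*u**5*log(u**4 + u**2/2 + 3) + 12*u**5 + 3*u**3*log(u**4 + u**2/2 + 3) + 3*u**3 + 18*u*log(u**4 + u**2/2 + 3))/(8*u**4 + 4*u**2 + 24) = G'(u).

G(u) = (3*u**2*log(u**4 + u**2/2 + 3) - 8)/8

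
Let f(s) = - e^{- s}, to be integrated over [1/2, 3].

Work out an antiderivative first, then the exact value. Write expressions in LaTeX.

A candidate is checked by its d/ds: the result must match f(s).
F(s) = e^{- s} is an antiderivative of f.
Check: d/ds[e^{- s}] = - e^{- s} = f(s).
F(3) = e^{-3}; F(1/2) = e^{- \frac{1}{2}}.
Integral = F(3) - F(1/2) = - \frac{1}{e^{\frac{1}{2}}} + e^{-3}.

Antiderivative: F(s) = e^{- s}; value = - \frac{1}{e^{\frac{1}{2}}} + e^{-3}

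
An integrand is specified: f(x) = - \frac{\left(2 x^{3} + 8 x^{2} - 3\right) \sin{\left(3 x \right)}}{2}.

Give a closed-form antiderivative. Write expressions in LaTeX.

An antiderivative is F(x) = \frac{18 x^{3} \cos{\left(3 x \right)} - 18 x^{2} \sin{\left(3 x \right)} + 72 x^{2} \cos{\left(3 x \right)} - 48 x \sin{\left(3 x \right)} - 12 x \cos{\left(3 x \right)} + 4 \sin{\left(3 x \right)} - 43 \cos{\left(3 x \right)}}{54}.

Differentiate the proposed F(x) back; it has to land on f(x) exactly.
Check: d/dx[\frac{18 x^{3} \cos{\left(3 x \right)} - 18 x^{2} \sin{\left(3 x \right)} + 72 x^{2} \cos{\left(3 x \right)} - 48 x \sin{\left(3 x \right)} - 12 x \cos{\left(3 x \right)} + 4 \sin{\left(3 x \right)} - 43 \cos{\left(3 x \right)}}{54}] = - x^{3} \sin{\left(3 x \right)} - 4 x^{2} \sin{\left(3 x \right)} + \frac{3 \sin{\left(3 x \right)}}{2}, which equals f(x).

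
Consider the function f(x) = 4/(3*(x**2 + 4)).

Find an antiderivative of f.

An antiderivative is F(x) = 2*atan(x/2)/3.

A candidate is checked by its d/dx: the result must match f(x).
Check: d/dx[2*atan(x/2)/3] = 4/(3*x**2 + 12), which equals f(x).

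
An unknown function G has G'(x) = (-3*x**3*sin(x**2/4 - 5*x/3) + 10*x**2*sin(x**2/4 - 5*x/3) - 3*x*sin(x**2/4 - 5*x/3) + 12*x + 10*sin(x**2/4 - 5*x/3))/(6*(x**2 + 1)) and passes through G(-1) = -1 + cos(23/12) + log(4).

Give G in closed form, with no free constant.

G(x) = log(2*x**2 + 2) + cos(x**2/4 - 5*x/3) - 1

Differentiate the proposed G(x) back; it has to land on the given G'(x).
A general antiderivative is log(2*x**2 + 2) + cos(x**2/4 - 5*x/3) + C.
The condition gives C = -1 + cos(23/12) + log(4) - (cos(23/12) + log(4)) = -1.
So G(x) = log(2*x**2 + 2) + cos(x**2/4 - 5*x/3) - 1.
Check: d/dx[log(2*x**2 + 2) + cos(x**2/4 - 5*x/3) - 1] = (-3*x**3*sin(x**2/4 - 5*x/3) + 10*x**2*sin(x**2/4 - 5*x/3) - 3*x*sin(x**2/4 - 5*x/3) + 12*x + 10*sin(x**2/4 - 5*x/3))/(6*x**2 + 6), which equals G'(x).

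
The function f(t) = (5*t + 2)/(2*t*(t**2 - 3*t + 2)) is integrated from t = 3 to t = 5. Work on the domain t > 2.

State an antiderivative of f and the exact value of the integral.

Factor the denominator (2*t*(t - 2)*(t - 1)) and decompose: f = -7/(2*(t - 1)) + 3/(t - 2) + 1/(2*t); each piece integrates to a log, atan, or power term.
F(t) = log(t)/2 + 3*log(t - 2) - 7*log(t - 1)/2 is an antiderivative of f.
Check: d/dt[log(t)/2 + 3*log(t - 2) - 7*log(t - 1)/2] = (5*t + 2)/(2*t**3 - 6*t**2 + 4*t), which equals f(t).
F(5) = -7*log(4)/2 + log(5)/2 + 3*log(3); F(3) = -7*log(2)/2 + log(3)/2.
Integral = F(5) - F(3) = -7*log(4)/2 + log(5)/2 + 7*log(2)/2 + 5*log(3)/2.

Antiderivative: F(t) = log(t)/2 + 3*log(t - 2) - 7*log(t - 1)/2; value = -7*log(4)/2 + log(5)/2 + 7*log(2)/2 + 5*log(3)/2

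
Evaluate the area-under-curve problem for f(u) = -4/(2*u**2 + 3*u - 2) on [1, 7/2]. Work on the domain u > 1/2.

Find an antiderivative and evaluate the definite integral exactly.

Factor the denominator ((u + 2)*(2*u - 1)) and decompose: f = -8/(5*(2*u - 1)) + 4/(5*(u + 2)); each piece integrates to a log, atan, or power term.
F(u) = 4*(-log(u - 1/2) + log(u + 2))/5 is an antiderivative of f.
Check: d/du[4*(-log(u - 1/2) + log(u + 2))/5] = -4/(2*u**2 + 3*u - 2) = f(u).
F(7/2) = -4*log(3)/5 + 4*log(11/2)/5; F(1) = 4*log(2)/5 + 4*log(3)/5.
Integral = F(7/2) - F(1) = -8*log(3)/5 - 4*log(2)/5 + 4*log(11/2)/5.

Antiderivative: F(u) = 4*(-log(u - 1/2) + log(u + 2))/5; value = -8*log(3)/5 - 4*log(2)/5 + 4*log(11/2)/5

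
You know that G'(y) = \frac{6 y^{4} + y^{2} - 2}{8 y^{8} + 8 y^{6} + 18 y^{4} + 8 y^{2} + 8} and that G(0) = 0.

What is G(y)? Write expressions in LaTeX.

G'(y) has the shape u'v + uv' for u = - \frac{y}{4} and v = \frac{1}{y^{4} + \frac{y^{2}}{2} + 1} — it is the derivative of the product u*v.
A general antiderivative is - \frac{y}{4 \left(y^{4} + \frac{y^{2}}{2} + 1\right)} + C.
The condition gives C = 0 - (0) = 0.
So G(y) = - \frac{y}{4 y^{4} + 2 y^{2} + 4}.
Check: d/dy[- \frac{y}{4 y^{4} + 2 y^{2} + 4}] = \frac{6 y^{4} + y^{2} - 2}{8 y^{8} + 8 y^{6} + 18 y^{4} + 8 y^{2} + 8} = G'(y).

G(y) = - \frac{y}{4 y^{4} + 2 y^{2} + 4}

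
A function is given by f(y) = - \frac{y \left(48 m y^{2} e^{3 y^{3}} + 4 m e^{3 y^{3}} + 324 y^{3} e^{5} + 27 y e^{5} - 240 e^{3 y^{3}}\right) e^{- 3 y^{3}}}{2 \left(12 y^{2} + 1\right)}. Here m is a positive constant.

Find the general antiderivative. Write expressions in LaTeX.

F(y) = - m y^{2} + 5 \log{\left(4 y^{2} + \frac{1}{3} \right)} + \frac{3 e^{5} e^{- 3 y^{3}}}{2} + C

Differentiate the proposed F(y) back; it has to land on f(y) exactly.
Check: d/dy[- m y^{2} + 5 \log{\left(4 y^{2} + \frac{1}{3} \right)} + \frac{3 e^{5} e^{- 3 y^{3}}}{2}] = \frac{- 48 m y^{3} e^{3 y^{3}} - 4 m y e^{3 y^{3}} - 324 y^{4} e^{5} - 27 y^{2} e^{5} + 240 y e^{3 y^{3}}}{24 y^{2} e^{3 y^{3}} + 2 e^{3 y^{3}}}, which equals f(y).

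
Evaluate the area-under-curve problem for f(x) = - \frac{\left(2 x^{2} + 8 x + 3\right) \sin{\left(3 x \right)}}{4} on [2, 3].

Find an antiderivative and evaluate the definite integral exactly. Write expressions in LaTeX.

Antiderivative: F(x) = \frac{18 x^{2} \cos{\left(3 x \right)} - 12 x \sin{\left(3 x \right)} + 72 x \cos{\left(3 x \right)} - 24 \sin{\left(3 x \right)} + 23 \cos{\left(3 x \right)}}{108}; value = \frac{401 \cos{\left(9 \right)}}{108} - \frac{239 \cos{\left(6 \right)}}{108} - \frac{5 \sin{\left(9 \right)}}{9} + \frac{4 \sin{\left(6 \right)}}{9}

Any candidate F(x) must reproduce f(x) exactly when differentiated.
F(x) = \frac{18 x^{2} \cos{\left(3 x \right)} - 12 x \sin{\left(3 x \right)} + 72 x \cos{\left(3 x \right)} - 24 \sin{\left(3 x \right)} + 23 \cos{\left(3 x \right)}}{108} is an antiderivative of f.
Check: d/dx[\frac{18 x^{2} \cos{\left(3 x \right)} - 12 x \sin{\left(3 x \right)} + 72 x \cos{\left(3 x \right)} - 24 \sin{\left(3 x \right)} + 23 \cos{\left(3 x \right)}}{108}] = - \frac{x^{2} \sin{\left(3 x \right)}}{2} - 2 x \sin{\left(3 x \right)} - \frac{3 \sin{\left(3 x \right)}}{4}, which equals f(x).
F(3) = \frac{401 \cos{\left(9 \right)}}{108} - \frac{5 \sin{\left(9 \right)}}{9}; F(2) = - \frac{4 \sin{\left(6 \right)}}{9} + \frac{239 \cos{\left(6 \right)}}{108}.
Integral = F(3) - F(2) = \frac{401 \cos{\left(9 \right)}}{108} - \frac{239 \cos{\left(6 \right)}}{108} - \frac{5 \sin{\left(9 \right)}}{9} + \frac{4 \sin{\left(6 \right)}}{9}.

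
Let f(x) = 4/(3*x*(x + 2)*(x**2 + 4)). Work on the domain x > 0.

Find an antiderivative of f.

The denominator factors as 3*x*(x + 2)*(x**2 + 4); partial fractions split f into directly integrable pieces: -(x + 2)/(12*(x**2 + 4)) - 1/(12*(x + 2)) + 1/(6*x).
Check: d/dx[log(x)/6 - log(x + 2)/12 - log(x**2 + 4)/24 - atan(x/2)/12] = 4/(3*x**4 + 6*x**3 + 12*x**2 + 24*x), which equals f(x).

An antiderivative is F(x) = log(x)/6 - log(x + 2)/12 - log(x**2 + 4)/24 - atan(x/2)/12.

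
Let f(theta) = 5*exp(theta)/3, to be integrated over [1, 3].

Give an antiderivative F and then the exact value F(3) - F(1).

Antiderivative: F(theta) = 5*exp(theta)/3; value = -5*exp(1)/3 + 5*exp(3)/3

An antiderivative F(theta) passes only if d/dtheta[F] lands on f(theta) exactly.
F(theta) = 5*exp(theta)/3 is an antiderivative of f.
Check: d/dtheta[5*exp(theta)/3] = 5*exp(theta)/3 = f(theta).
F(3) = 5*exp(3)/3; F(1) = 5*exp(1)/3.
Integral = F(3) - F(1) = -5*exp(1)/3 + 5*exp(3)/3.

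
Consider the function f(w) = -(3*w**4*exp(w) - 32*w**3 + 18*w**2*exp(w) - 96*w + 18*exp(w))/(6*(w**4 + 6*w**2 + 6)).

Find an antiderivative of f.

An antiderivative is F(w) = -exp(w)/2 + 4*log(w**4/2 + 3*w**2 + 3)/3.

Differentiate the proposed F(w) back; it has to land on f(w) exactly.
Check: d/dw[-exp(w)/2 + 4*log(w**4/2 + 3*w**2 + 3)/3] = (-3*w**4*exp(w) + 32*w**3 - 18*w**2*exp(w) + 96*w - 18*exp(w))/(6*w**4 + 36*w**2 + 36), which equals f(w).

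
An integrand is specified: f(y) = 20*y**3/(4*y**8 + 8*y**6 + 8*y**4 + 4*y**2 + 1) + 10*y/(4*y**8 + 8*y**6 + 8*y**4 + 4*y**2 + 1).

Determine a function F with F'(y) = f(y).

An antiderivative is F(y) = -5/(4*y**4 + 4*y**2 + 2).

The substitution u = 2*y**4 + 2*y**2 + 1 works: f is exactly (dF/du)*(du/dy) for that inner function.
Check: d/dy[-5/(4*y**4 + 4*y**2 + 2)] = (20*y**3 + 10*y)/(4*y**8 + 8*y**6 + 8*y**4 + 4*y**2 + 1), which equals f(y).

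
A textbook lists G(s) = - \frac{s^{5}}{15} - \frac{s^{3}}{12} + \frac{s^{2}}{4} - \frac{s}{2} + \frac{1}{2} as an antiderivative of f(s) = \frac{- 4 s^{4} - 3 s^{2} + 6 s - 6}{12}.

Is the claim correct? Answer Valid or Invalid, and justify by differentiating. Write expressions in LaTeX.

d/ds[G] = - \frac{s^{4}}{3} - \frac{s^{2}}{4} + \frac{s}{2} - \frac{1}{2}
This equals f(s) exactly, so the claim holds.

Valid. The derivative of G reproduces f.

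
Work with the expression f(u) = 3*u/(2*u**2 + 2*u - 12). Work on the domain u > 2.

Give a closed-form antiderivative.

Factor the denominator (2*(u - 2)*(u + 3)) and decompose: f = 9/(10*(u + 3)) + 3/(5*(u - 2)); each piece integrates to a log, atan, or power term.
Check: d/du[3*log(u - 2)/5 + 9*log(u + 3)/10] = 3*u/(2*u**2 + 2*u - 12) = f(u).

An antiderivative is F(u) = 3*log(u - 2)/5 + 9*log(u + 3)/10.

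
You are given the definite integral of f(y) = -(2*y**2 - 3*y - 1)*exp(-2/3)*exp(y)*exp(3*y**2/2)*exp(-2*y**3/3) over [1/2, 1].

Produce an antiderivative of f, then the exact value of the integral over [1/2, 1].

Antiderivative: F(y) = exp(-2/3)*exp(y)*exp(3*y**2/2)*exp(-2*y**3/3); value = -exp(1/8) + exp(7/6)

The substitution u = -2*y**3/3 + 3*y**2/2 + y - 2/3 works: f is exactly (dF/du)*(du/dy) for that inner function.
F(y) = exp(-2/3)*exp(y)*exp(3*y**2/2)*exp(-2*y**3/3) is an antiderivative of f.
Check: d/dy[exp(-2/3)*exp(y)*exp(3*y**2/2)*exp(-2*y**3/3)] = (-2*y**2*exp(y)*exp(3*y**2/2) + 3*y*exp(y)*exp(3*y**2/2) + exp(y)*exp(3*y**2/2))*exp(-2/3)*exp(-2*y**3/3), which equals f(y).
F(1) = exp(7/6); F(1/2) = exp(1/8).
Integral = F(1) - F(1/2) = -exp(1/8) + exp(7/6).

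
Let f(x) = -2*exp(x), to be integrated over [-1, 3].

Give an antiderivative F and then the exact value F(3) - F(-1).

Antiderivative: F(x) = -2*exp(x); value = -2*exp(3) + 2*exp(-1)

Any candidate F(x) must reproduce f(x) exactly when differentiated.
F(x) = -2*exp(x) is an antiderivative of f.
Check: d/dx[-2*exp(x)] = -2*exp(x) = f(x).
F(3) = -2*exp(3); F(-1) = -2*exp(-1).
Integral = F(3) - F(-1) = -2*exp(3) + 2*exp(-1).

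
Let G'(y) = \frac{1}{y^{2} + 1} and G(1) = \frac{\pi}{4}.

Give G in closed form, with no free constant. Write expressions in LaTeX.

G(y) = \operatorname{atan}{\left(y \right)}

Recover the given G'(y) by differentiating a candidate G(y); any mismatch rules it out.
A general antiderivative is \operatorname{atan}{\left(y \right)} + C.
The condition gives C = \frac{\pi}{4} - (\frac{\pi}{4}) = 0.
So G(y) = \operatorname{atan}{\left(y \right)}.
Check: d/dy[\operatorname{atan}{\left(y \right)}] = \frac{1}{y^{2} + 1} = G'(y).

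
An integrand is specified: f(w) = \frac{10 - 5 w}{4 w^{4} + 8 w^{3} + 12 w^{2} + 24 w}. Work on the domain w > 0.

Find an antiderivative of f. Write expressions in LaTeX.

Factor the denominator (4 w \left(w + 2\right) \left(w^{2} + 3\right)) and decompose: f = - \frac{5 \left(w + 12\right)}{84 \left(w^{2} + 3\right)} - \frac{5}{14 \left(w + 2\right)} + \frac{5}{12 w}; each piece integrates to a log, atan, or power term.
Check: d/dw[\frac{5 \log{\left(w \right)}}{12} - \frac{5 \log{\left(w + 2 \right)}}{14} - \frac{5 \log{\left(w^{2} + 3 \right)}}{168} - \frac{5 \sqrt{3} \operatorname{atan}{\left(\frac{\sqrt{3} w}{3} \right)}}{21}] = \frac{10 - 5 w}{4 w^{4} + 8 w^{3} + 12 w^{2} + 24 w} = f(w).

An antiderivative is F(w) = \frac{5 \log{\left(w \right)}}{12} - \frac{5 \log{\left(w + 2 \right)}}{14} - \frac{5 \log{\left(w^{2} + 3 \right)}}{168} - \frac{5 \sqrt{3} \operatorname{atan}{\left(\frac{\sqrt{3} w}{3} \right)}}{21}.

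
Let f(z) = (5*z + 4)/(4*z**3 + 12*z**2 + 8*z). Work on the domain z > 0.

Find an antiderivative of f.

An antiderivative is F(z) = log(z)/2 + log(z + 1)/4 - 3*log(z + 2)/4.

Factor the denominator (4*z*(z + 1)*(z + 2)) and decompose: f = -3/(4*(z + 2)) + 1/(4*(z + 1)) + 1/(2*z); each piece integrates to a log, atan, or power term.
Check: d/dz[log(z)/2 + log(z + 1)/4 - 3*log(z + 2)/4] = (5*z + 4)/(4*z**3 + 12*z**2 + 8*z) = f(z).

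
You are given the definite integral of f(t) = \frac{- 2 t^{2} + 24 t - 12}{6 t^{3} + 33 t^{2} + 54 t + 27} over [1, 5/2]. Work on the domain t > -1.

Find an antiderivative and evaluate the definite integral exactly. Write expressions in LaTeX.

Antiderivative: F(t) = - \frac{19 \log{\left(t + 1 \right)}}{3} + \frac{35 \log{\left(t + \frac{3}{2} \right)}}{3} - \frac{17 \log{\left(t + 3 \right)}}{3}; value = - \frac{35 \log{\left(\frac{5}{2} \right)}}{3} - \frac{17 \log{\left(\frac{11}{2} \right)}}{3} - \frac{19 \log{\left(\frac{7}{2} \right)}}{3} + \frac{19 \log{\left(2 \right)}}{3} + \frac{52 \log{\left(4 \right)}}{3}

Factor the denominator (3 \left(t + 1\right) \left(t + 3\right) \left(2 t + 3\right)) and decompose: f = \frac{70}{3 \left(2 t + 3\right)} - \frac{17}{3 \left(t + 3\right)} - \frac{19}{3 \left(t + 1\right)}; each piece integrates to a log, atan, or power term.
F(t) = - \frac{19 \log{\left(t + 1 \right)}}{3} + \frac{35 \log{\left(t + \frac{3}{2} \right)}}{3} - \frac{17 \log{\left(t + 3 \right)}}{3} is an antiderivative of f.
Check: d/dt[- \frac{19 \log{\left(t + 1 \right)}}{3} + \frac{35 \log{\left(t + \frac{3}{2} \right)}}{3} - \frac{17 \log{\left(t + 3 \right)}}{3}] = \frac{- 2 t^{2} + 24 t - 12}{6 t^{3} + 33 t^{2} + 54 t + 27} = f(t).
F(5/2) = - \frac{17 \log{\left(\frac{11}{2} \right)}}{3} - \frac{19 \log{\left(\frac{7}{2} \right)}}{3} + \frac{35 \log{\left(4 \right)}}{3}; F(1) = - \frac{17 \log{\left(4 \right)}}{3} - \frac{19 \log{\left(2 \right)}}{3} + \frac{35 \log{\left(\frac{5}{2} \right)}}{3}.
Integral = F(5/2) - F(1) = - \frac{35 \log{\left(\frac{5}{2} \right)}}{3} - \frac{17 \log{\left(\frac{11}{2} \right)}}{3} - \frac{19 \log{\left(\frac{7}{2} \right)}}{3} + \frac{19 \log{\left(2 \right)}}{3} + \frac{52 \log{\left(4 \right)}}{3}.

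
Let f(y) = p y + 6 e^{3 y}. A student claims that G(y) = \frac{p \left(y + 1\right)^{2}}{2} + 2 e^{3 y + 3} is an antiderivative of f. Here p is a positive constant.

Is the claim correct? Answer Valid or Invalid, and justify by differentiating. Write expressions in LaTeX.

Invalid: d/dy[G] - f = p - 6 e^{3 y} + 6 e^{3} e^{3 y}, which is not 0.

d/dy[G] = p y + p + 6 e^{3} e^{3 y}
d/dy[G] - f(y) = p - 6 e^{3 y} + 6 e^{3} e^{3 y} != 0.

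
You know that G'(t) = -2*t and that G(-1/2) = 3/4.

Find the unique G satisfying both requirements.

The proposed G(t) is checked by its d/dt: the result must match the given G'(t).
A general antiderivative is 1 - t**2 + C.
The condition gives C = 3/4 - (3/4) = 0.
So G(t) = 1 - t**2.
Check: d/dt[1 - t**2] = -2*t = G'(t).

G(t) = 1 - t**2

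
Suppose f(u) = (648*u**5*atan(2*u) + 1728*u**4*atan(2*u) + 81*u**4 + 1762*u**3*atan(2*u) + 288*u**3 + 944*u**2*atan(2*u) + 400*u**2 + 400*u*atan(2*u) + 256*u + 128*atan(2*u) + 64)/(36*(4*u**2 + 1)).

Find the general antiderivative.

Recognize the product-rule pattern: f = v'r + vr' with v = 2*(-3*u**2/4 - 4*u/3 - 2/3)**2, r = atan(2*u), so integration by parts undoes it.
Check: d/du[(9*u**2 + 16*u + 8)**2*atan(2*u)/72] = (648*u**5*atan(2*u) + 1728*u**4*atan(2*u) + 81*u**4 + 1762*u**3*atan(2*u) + 288*u**3 + 944*u**2*atan(2*u) + 400*u**2 + 400*u*atan(2*u) + 256*u + 128*atan(2*u) + 64)/(144*u**2 + 36), which equals f(u).

F(u) = (9*u**2 + 16*u + 8)**2*atan(2*u)/72 + C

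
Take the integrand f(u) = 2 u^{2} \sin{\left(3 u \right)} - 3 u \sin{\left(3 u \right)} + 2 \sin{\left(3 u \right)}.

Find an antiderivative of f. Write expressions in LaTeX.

Integrate term by term and add the pieces.
Check: d/du[- \frac{18 u^{2} \cos{\left(3 u \right)} - 12 u \sin{\left(3 u \right)} - 27 u \cos{\left(3 u \right)} + 9 \sin{\left(3 u \right)} + 14 \cos{\left(3 u \right)}}{27}] = 2 u^{2} \sin{\left(3 u \right)} - 3 u \sin{\left(3 u \right)} + 2 \sin{\left(3 u \right)} = f(u).

An antiderivative is F(u) = - \frac{18 u^{2} \cos{\left(3 u \right)} - 12 u \sin{\left(3 u \right)} - 27 u \cos{\left(3 u \right)} + 9 \sin{\left(3 u \right)} + 14 \cos{\left(3 u \right)}}{27}.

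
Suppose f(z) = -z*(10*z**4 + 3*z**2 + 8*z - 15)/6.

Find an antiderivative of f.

An antiderivative is F(z) = -5*z**6/18 - z**4/8 - 4*z**3/9 + 5*z**2/4.

Whatever form F(z) takes, F'(z) = f(z) is non-negotiable.
Check: d/dz[-5*z**6/18 - z**4/8 - 4*z**3/9 + 5*z**2/4] = -5*z**5/3 - z**3/2 - 4*z**2/3 + 5*z/2, which equals f(z).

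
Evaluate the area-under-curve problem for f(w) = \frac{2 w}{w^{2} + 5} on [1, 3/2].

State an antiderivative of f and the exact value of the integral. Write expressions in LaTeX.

The substitution u = w^{2} + 5 works: f is exactly (dF/du)*(du/dw) for that inner function.
F(w) = \log{\left(w^{2} + 5 \right)} is an antiderivative of f.
Check: d/dw[\log{\left(w^{2} + 5 \right)}] = \frac{2 w}{w^{2} + 5} = f(w).
F(3/2) = \log{\left(\frac{29}{4} \right)}; F(1) = \log{\left(6 \right)}.
Integral = F(3/2) - F(1) = - \log{\left(6 \right)} + \log{\left(\frac{29}{4} \right)}.

Antiderivative: F(w) = \log{\left(w^{2} + 5 \right)}; value = - \log{\left(6 \right)} + \log{\left(\frac{29}{4} \right)}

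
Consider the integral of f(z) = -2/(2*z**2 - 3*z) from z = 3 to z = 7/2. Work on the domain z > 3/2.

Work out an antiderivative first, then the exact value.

Antiderivative: F(z) = -2*(-log(z) + log(z - 3/2))/3; value = -2*log(3)/3 - 2*log(2)/3 + 2*log(3/2)/3 + 2*log(7/2)/3

Factor the denominator (z*(2*z - 3)) and decompose: f = -4/(3*(2*z - 3)) + 2/(3*z); each piece integrates to a log, atan, or power term.
F(z) = -2*(-log(z) + log(z - 3/2))/3 is an antiderivative of f.
Check: d/dz[-2*(-log(z) + log(z - 3/2))/3] = -2/(2*z**2 - 3*z) = f(z).
F(7/2) = -2*log(2)/3 + 2*log(7/2)/3; F(3) = -2*log(3/2)/3 + 2*log(3)/3.
Integral = F(7/2) - F(3) = -2*log(3)/3 - 2*log(2)/3 + 2*log(3/2)/3 + 2*log(7/2)/3.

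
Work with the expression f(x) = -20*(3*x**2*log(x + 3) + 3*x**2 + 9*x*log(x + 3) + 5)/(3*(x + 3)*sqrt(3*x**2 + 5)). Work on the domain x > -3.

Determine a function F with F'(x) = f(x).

An antiderivative is F(x) = -20*sqrt(3*x**2 + 5)*log(x + 3)/3.

f has the shape u'v + uv' for u = -20*sqrt(3*x**2 + 5)/3 and v = log(x + 3) — it is the derivative of the product u*v.
Check: d/dx[-20*sqrt(3*x**2 + 5)*log(x + 3)/3] = (-60*x**2*log(x + 3) - 60*x**2 - 180*x*log(x + 3) - 100)/(3*x*sqrt(3*x**2 + 5) + 9*sqrt(3*x**2 + 5)), which equals f(x).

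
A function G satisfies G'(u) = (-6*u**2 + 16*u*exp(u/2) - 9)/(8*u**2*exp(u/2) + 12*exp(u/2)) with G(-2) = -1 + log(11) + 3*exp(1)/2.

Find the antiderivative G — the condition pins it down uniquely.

Whatever form G(u) takes, its d/du must return the stated G'(u).
A general antiderivative is log(2*u**2 + 3) + 3*exp(-u/2)/2 + C.
The condition gives C = -1 + log(11) + 3*exp(1)/2 - (log(11) + 3*exp(1)/2) = -1.
So G(u) = log(2*u**2 + 3) - 1 + 3*exp(-u/2)/2.
Check: d/du[log(2*u**2 + 3) - 1 + 3*exp(-u/2)/2] = (-6*u**2 + 16*u*exp(u/2) - 9)/(8*u**2*exp(u/2) + 12*exp(u/2)) = G'(u).

G(u) = log(2*u**2 + 3) - 1 + 3*exp(-u/2)/2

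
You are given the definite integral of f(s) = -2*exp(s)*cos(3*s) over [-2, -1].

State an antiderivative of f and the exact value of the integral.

Since d/ds undoes antidifferentiation here, F'(s) = f(s) is required of F(s).
F(s) = -3*exp(s)*sin(3*s)/5 - exp(s)*cos(3*s)/5 is an antiderivative of f.
Check: d/ds[-3*exp(s)*sin(3*s)/5 - exp(s)*cos(3*s)/5] = -2*exp(s)*cos(3*s) = f(s).
F(-1) = 3*exp(-1)*sin(3)/5 - exp(-1)*cos(3)/5; F(-2) = -exp(-2)*cos(6)/5 + 3*exp(-2)*sin(6)/5.
Integral = F(-1) - F(-2) = -3*exp(-2)*sin(6)/5 + exp(-2)*cos(6)/5 + 3*exp(-1)*sin(3)/5 - exp(-1)*cos(3)/5.

Antiderivative: F(s) = -3*exp(s)*sin(3*s)/5 - exp(s)*cos(3*s)/5; value = -3*exp(-2)*sin(6)/5 + exp(-2)*cos(6)/5 + 3*exp(-1)*sin(3)/5 - exp(-1)*cos(3)/5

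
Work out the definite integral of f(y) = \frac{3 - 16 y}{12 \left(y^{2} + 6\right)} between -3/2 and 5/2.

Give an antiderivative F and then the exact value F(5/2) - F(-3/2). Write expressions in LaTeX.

Antiderivative: F(y) = \frac{- 16 \log{\left(y^{2} + 6 \right)} + \sqrt{6} \operatorname{atan}{\left(\frac{\sqrt{6} y}{6} \right)}}{24}; value = - \frac{2 \log{\left(\frac{49}{4} \right)}}{3} + \frac{\sqrt{6} \operatorname{atan}{\left(\frac{\sqrt{6}}{4} \right)}}{24} + \frac{\sqrt{6} \operatorname{atan}{\left(\frac{5 \sqrt{6}}{12} \right)}}{24} + \frac{2 \log{\left(\frac{33}{4} \right)}}{3}

A first test for any F(y): its y-derivative must equal f(y) identically.
F(y) = \frac{- 16 \log{\left(y^{2} + 6 \right)} + \sqrt{6} \operatorname{atan}{\left(\frac{\sqrt{6} y}{6} \right)}}{24} is an antiderivative of f.
Check: d/dy[\frac{- 16 \log{\left(y^{2} + 6 \right)} + \sqrt{6} \operatorname{atan}{\left(\frac{\sqrt{6} y}{6} \right)}}{24}] = \frac{3 - 16 y}{12 y^{2} + 72}, which equals f(y).
F(5/2) = - \frac{2 \log{\left(\frac{49}{4} \right)}}{3} + \frac{\sqrt{6} \operatorname{atan}{\left(\frac{5 \sqrt{6}}{12} \right)}}{24}; F(-3/2) = - \frac{2 \log{\left(\frac{33}{4} \right)}}{3} - \frac{\sqrt{6} \operatorname{atan}{\left(\frac{\sqrt{6}}{4} \right)}}{24}.
Integral = F(5/2) - F(-3/2) = - \frac{2 \log{\left(\frac{49}{4} \right)}}{3} + \frac{\sqrt{6} \operatorname{atan}{\left(\frac{\sqrt{6}}{4} \right)}}{24} + \frac{\sqrt{6} \operatorname{atan}{\left(\frac{5 \sqrt{6}}{12} \right)}}{24} + \frac{2 \log{\left(\frac{33}{4} \right)}}{3}.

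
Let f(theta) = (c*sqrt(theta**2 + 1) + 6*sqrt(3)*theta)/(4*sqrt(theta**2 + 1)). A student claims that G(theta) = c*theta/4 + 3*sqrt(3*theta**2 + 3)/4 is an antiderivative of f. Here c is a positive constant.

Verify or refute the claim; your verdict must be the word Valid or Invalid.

Invalid: d/dtheta[G] - f = -3*sqrt(3)*theta/(4*sqrt(theta**2 + 1)), which is not 0.

d/dtheta[G] = (c*sqrt(theta**2 + 1) + 3*sqrt(3)*theta)/(4*sqrt(theta**2 + 1))
d/dtheta[G] - f(theta) = -3*sqrt(3)*theta/(4*sqrt(theta**2 + 1)) != 0.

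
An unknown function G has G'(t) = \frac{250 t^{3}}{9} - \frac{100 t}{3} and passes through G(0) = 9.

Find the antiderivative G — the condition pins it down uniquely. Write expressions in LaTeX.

The substitution u = 2 - \frac{5 t^{2}}{3} works: G'(t) is exactly (dG/du)*(du/dt) for that inner function.
A general antiderivative is \frac{5 \left(2 - \frac{5 t^{2}}{3}\right)^{2}}{2} + C.
The condition gives C = 9 - (10) = -1.
So G(t) = \frac{125 t^{4}}{18} - \frac{50 t^{2}}{3} + 9.
Check: d/dt[\frac{125 t^{4}}{18} - \frac{50 t^{2}}{3} + 9] = \frac{250 t^{3}}{9} - \frac{100 t}{3} = G'(t).

G(t) = \frac{125 t^{4}}{18} - \frac{50 t^{2}}{3} + 9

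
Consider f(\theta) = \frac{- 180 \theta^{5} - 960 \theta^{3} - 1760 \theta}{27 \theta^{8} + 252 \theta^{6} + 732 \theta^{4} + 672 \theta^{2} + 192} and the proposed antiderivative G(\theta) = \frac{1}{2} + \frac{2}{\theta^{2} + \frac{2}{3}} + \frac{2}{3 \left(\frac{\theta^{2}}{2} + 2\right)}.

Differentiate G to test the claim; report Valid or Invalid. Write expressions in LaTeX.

Valid - the claim checks out under differentiation.

d/d\theta[G] = \frac{- 180 \theta^{5} - 960 \theta^{3} - 1760 \theta}{27 \theta^{8} + 252 \theta^{6} + 732 \theta^{4} + 672 \theta^{2} + 192}
This equals f(\theta) exactly, so the claim holds.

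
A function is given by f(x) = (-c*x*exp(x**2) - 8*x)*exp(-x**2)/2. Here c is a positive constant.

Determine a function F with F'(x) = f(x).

An antiderivative is F(x) = -c*x**2/4 + 2*exp(-x**2).

Any candidate F(x) must reproduce f(x) exactly when differentiated.
Check: d/dx[-c*x**2/4 + 2*exp(-x**2)] = (-c*x*exp(x**2) - 8*x)*exp(-x**2)/2 = f(x).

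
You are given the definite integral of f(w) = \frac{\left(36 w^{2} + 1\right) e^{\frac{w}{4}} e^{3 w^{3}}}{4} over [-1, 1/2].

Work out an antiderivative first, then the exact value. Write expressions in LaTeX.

Antiderivative: F(w) = e^{3 w^{3} + \frac{w}{4}}; value = - \frac{1}{e^{\frac{13}{4}}} + e^{\frac{1}{2}}

The substitution u = 3 w^{3} + \frac{w}{4} works: f is exactly (dF/du)*(du/dw) for that inner function.
F(w) = e^{3 w^{3} + \frac{w}{4}} is an antiderivative of f.
Check: d/dw[e^{3 w^{3} + \frac{w}{4}}] = 9 w^{2} e^{\frac{w}{4}} e^{3 w^{3}} + \frac{e^{\frac{w}{4}} e^{3 w^{3}}}{4}, which equals f(w).
F(1/2) = e^{\frac{1}{2}}; F(-1) = e^{- \frac{13}{4}}.
Integral = F(1/2) - F(-1) = - \frac{1}{e^{\frac{13}{4}}} + e^{\frac{1}{2}}.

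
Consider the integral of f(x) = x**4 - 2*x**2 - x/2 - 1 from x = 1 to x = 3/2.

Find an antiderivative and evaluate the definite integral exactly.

The integrand splits into summands that can be handled one at a time.
F(x) = x*(12*x**4 - 40*x**2 - 15*x - 60)/60 is an antiderivative of f.
Check: d/dx[x*(12*x**4 - 40*x**2 - 15*x - 60)/60] = x**4 - 2*x**2 - x/2 - 1 = f(x).
F(3/2) = -447/160; F(1) = -103/60.
Integral = F(3/2) - F(1) = -517/480.

Antiderivative: F(x) = x*(12*x**4 - 40*x**2 - 15*x - 60)/60; value = -517/480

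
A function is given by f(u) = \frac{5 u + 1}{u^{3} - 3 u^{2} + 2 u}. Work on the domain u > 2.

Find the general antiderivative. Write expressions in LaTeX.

F(u) = \frac{\log{\left(u \right)}}{2} + \frac{11 \log{\left(u - 2 \right)}}{2} - 6 \log{\left(u - 1 \right)} + C

The denominator factors as u \left(u - 2\right) \left(u - 1\right); partial fractions split f into directly integrable pieces: - \frac{6}{u - 1} + \frac{11}{2 \left(u - 2\right)} + \frac{1}{2 u}.
Check: d/du[\frac{\log{\left(u \right)}}{2} + \frac{11 \log{\left(u - 2 \right)}}{2} - 6 \log{\left(u - 1 \right)}] = \frac{5 u + 1}{u^{3} - 3 u^{2} + 2 u} = f(u).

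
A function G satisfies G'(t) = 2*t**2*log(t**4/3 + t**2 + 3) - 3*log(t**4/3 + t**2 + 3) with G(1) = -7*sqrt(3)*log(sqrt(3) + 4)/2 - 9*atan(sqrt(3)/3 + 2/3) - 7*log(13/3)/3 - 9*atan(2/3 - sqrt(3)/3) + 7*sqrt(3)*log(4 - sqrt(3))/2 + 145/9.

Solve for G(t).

G(t) = (12*t**3*log(t**4/3 + t**2 + 3) - 16*t**3 - 54*t*log(t**4/3 + t**2 + 3) + 288*t + 63*sqrt(3)*log(t**2 - sqrt(3)*t + 3) - 63*sqrt(3)*log(t**2 + sqrt(3)*t + 3) - 162*atan(2*t/3 - sqrt(3)/3) - 162*atan(2*t/3 + sqrt(3)/3) + 18)/18

The integrand splits into summands that can be handled one at a time.
A general antiderivative is -8*t**3/9 + 16*t + (2*t**3/3 - 3*t)*log(t**4/3 + t**2 + 3) + 7*sqrt(3)*log(t**2 - sqrt(3)*t + 3)/2 - 7*sqrt(3)*log(t**2 + sqrt(3)*t + 3)/2 - 9*atan(2*t/3 - sqrt(3)/3) - 9*atan(2*t/3 + sqrt(3)/3) + C.
The condition gives C = -7*sqrt(3)*log(sqrt(3) + 4)/2 - 9*atan(sqrt(3)/3 + 2/3) - 7*log(13/3)/3 - 9*atan(2/3 - sqrt(3)/3) + 7*sqrt(3)*log(4 - sqrt(3))/2 + 145/9 - (-7*sqrt(3)*log(sqrt(3) + 4)/2 - 9*atan(sqrt(3)/3 + 2/3) - 7*log(13/3)/3 - 9*atan(2/3 - sqrt(3)/3) + 7*sqrt(3)*log(4 - sqrt(3))/2 + 136/9) = 1.
So G(t) = (12*t**3*log(t**4/3 + t**2 + 3) - 16*t**3 - 54*t*log(t**4/3 + t**2 + 3) + 288*t + 63*sqrt(3)*log(t**2 - sqrt(3)*t + 3) - 63*sqrt(3)*log(t**2 + sqrt(3)*t + 3) - 162*atan(2*t/3 - sqrt(3)/3) - 162*atan(2*t/3 + sqrt(3)/3) + 18)/18.
Check: d/dt[(12*t**3*log(t**4/3 + t**2 + 3) - 16*t**3 - 54*t*log(t**4/3 + t**2 + 3) + 288*t + 63*sqrt(3)*log(t**2 - sqrt(3)*t + 3) - 63*sqrt(3)*log(t**2 + sqrt(3)*t + 3) - 162*atan(2*t/3 - sqrt(3)/3) - 162*atan(2*t/3 + sqrt(3)/3) + 18)/18] = 2*t**2*log(t**4/3 + t**2 + 3) - 3*log(t**4/3 + t**2 + 3) = G'(t).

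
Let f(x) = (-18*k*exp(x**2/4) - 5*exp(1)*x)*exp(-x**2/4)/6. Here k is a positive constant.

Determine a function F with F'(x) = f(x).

Recover f(x) by differentiating a candidate F(x); any mismatch rules it out.
Check: d/dx[-(9*k*x - 5*exp(1)*exp(-x**2/4))/3] = (-18*k*exp(x**2/4) - 5*exp(1)*x)*exp(-x**2/4)/6 = f(x).

An antiderivative is F(x) = -(9*k*x - 5*exp(1)*exp(-x**2/4))/3.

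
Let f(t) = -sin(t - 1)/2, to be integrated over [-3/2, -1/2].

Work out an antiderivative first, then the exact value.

Differentiate the proposed F(t) back; it has to land on f(t) exactly.
F(t) = cos(t - 1)/2 is an antiderivative of f.
Check: d/dt[cos(t - 1)/2] = -sin(t - 1)/2 = f(t).
F(-1/2) = cos(3/2)/2; F(-3/2) = cos(5/2)/2.
Integral = F(-1/2) - F(-3/2) = cos(3/2)/2 - cos(5/2)/2.

Antiderivative: F(t) = cos(t - 1)/2; value = cos(3/2)/2 - cos(5/2)/2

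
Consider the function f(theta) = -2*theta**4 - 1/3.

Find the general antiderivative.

Check any antiderivative F(theta) by computing F'(theta) and comparing it with f(theta).
Check: d/dtheta[-theta*(6*theta**4 + 5)/15] = -2*theta**4 - 1/3 = f(theta).

F(theta) = -theta*(6*theta**4 + 5)/15 + C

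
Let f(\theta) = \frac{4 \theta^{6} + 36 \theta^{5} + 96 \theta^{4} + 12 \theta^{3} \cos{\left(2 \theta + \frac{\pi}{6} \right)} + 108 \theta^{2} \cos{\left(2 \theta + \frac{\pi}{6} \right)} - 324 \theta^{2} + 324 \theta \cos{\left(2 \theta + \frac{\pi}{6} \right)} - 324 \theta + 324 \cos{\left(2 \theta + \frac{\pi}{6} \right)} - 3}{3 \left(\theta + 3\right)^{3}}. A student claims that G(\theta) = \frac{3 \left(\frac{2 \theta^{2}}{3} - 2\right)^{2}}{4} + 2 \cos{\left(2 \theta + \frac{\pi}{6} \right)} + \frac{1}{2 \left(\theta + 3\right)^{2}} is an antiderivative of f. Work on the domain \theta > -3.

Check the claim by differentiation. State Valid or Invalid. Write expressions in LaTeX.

d/d\theta[G] = \frac{4 \theta^{6} + 36 \theta^{5} + 96 \theta^{4} - 12 \theta^{3} \sin{\left(2 \theta + \frac{\pi}{6} \right)} - 108 \theta^{2} \sin{\left(2 \theta + \frac{\pi}{6} \right)} - 324 \theta^{2} - 324 \theta \sin{\left(2 \theta + \frac{\pi}{6} \right)} - 324 \theta - 324 \sin{\left(2 \theta + \frac{\pi}{6} \right)} - 3}{3 \theta^{3} + 27 \theta^{2} + 81 \theta + 81}
d/d\theta[G] - f(\theta) = - 4 \sin{\left(2 \theta + \frac{\pi}{6} \right)} - 4 \cos{\left(2 \theta + \frac{\pi}{6} \right)} != 0.

Invalid: d/d\theta[G] - f = - 4 \sin{\left(2 \theta + \frac{\pi}{6} \right)} - 4 \cos{\left(2 \theta + \frac{\pi}{6} \right)}, which is not 0.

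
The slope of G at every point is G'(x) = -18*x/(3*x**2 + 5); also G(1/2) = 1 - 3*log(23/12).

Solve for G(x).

G'(x) matches the chain-rule pattern g'(h)*h' with inner function h(x) = x**2 + 5/3; substituting u = h(x) collapses the integral.
A general antiderivative is -3*log(x**2 + 5/3) + C.
The condition gives C = 1 - 3*log(23/12) - (-3*log(23/12)) = 1.
So G(x) = 1 - 3*log(x**2 + 5/3).
Check: d/dx[1 - 3*log(x**2 + 5/3)] = -18*x/(3*x**2 + 5) = G'(x).

G(x) = 1 - 3*log(x**2 + 5/3)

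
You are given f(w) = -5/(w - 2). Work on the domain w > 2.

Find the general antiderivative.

F(w) = -5*log(3*w/2 - 3) + C

Since d/dw undoes antidifferentiation here, F'(w) = f(w) is required of F(w).
Check: d/dw[-5*log(3*w/2 - 3)] = -5/(w - 2) = f(w).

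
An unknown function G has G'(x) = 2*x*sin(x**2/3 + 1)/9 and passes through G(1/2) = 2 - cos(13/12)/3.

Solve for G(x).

G(x) = 2 - cos(x**2/3 + 1)/3

The substitution u = x**2/3 + 1 works: G'(x) is exactly (dG/du)*(du/dx) for that inner function.
A general antiderivative is -cos(x**2/3 + 1)/3 + C.
The condition gives C = 2 - cos(13/12)/3 - (-cos(13/12)/3) = 2.
So G(x) = 2 - cos(x**2/3 + 1)/3.
Check: d/dx[2 - cos(x**2/3 + 1)/3] = 2*x*sin(x**2/3 + 1)/9 = G'(x).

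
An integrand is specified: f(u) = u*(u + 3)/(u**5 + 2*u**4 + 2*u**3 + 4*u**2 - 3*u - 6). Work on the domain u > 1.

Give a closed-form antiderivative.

Factor the denominator ((u - 1)*(u + 1)*(u + 2)*(u**2 + 3)) and decompose: f = -3*(3*u + 1)/(28*(u**2 + 3)) - 2/(21*(u + 2)) + 1/(4*(u + 1)) + 1/(6*(u - 1)); each piece integrates to a log, atan, or power term.
Check: d/du[log(u - 1)/6 + log(u + 1)/4 - 2*log(u + 2)/21 - 9*log(u**2 + 3)/56 - sqrt(3)*atan(sqrt(3)*u/3)/28] = (u**2 + 3*u)/(u**5 + 2*u**4 + 2*u**3 + 4*u**2 - 3*u - 6), which equals f(u).

An antiderivative is F(u) = log(u - 1)/6 + log(u + 1)/4 - 2*log(u + 2)/21 - 9*log(u**2 + 3)/56 - sqrt(3)*atan(sqrt(3)*u/3)/28.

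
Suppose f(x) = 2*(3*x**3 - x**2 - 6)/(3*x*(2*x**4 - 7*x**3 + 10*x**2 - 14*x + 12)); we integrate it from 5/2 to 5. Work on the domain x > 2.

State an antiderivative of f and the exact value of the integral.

The denominator factors as 3*x*(x - 2)*(2*x - 3)*(x**2 + 2); partial fractions split f into directly integrable pieces: -2*(19*x + 20)/(153*(x**2 + 2)) - 20/(51*(2*x - 3)) + 7/(9*(x - 2)) - 1/(3*x).
F(x) = -log(x)/3 + 7*log(x - 2)/9 - 10*log(x - 3/2)/51 - 19*log(x**2 + 2)/153 - 20*sqrt(2)*atan(sqrt(2)*x/2)/153 is an antiderivative of f.
Check: d/dx[-log(x)/3 + 7*log(x - 2)/9 - 10*log(x - 3/2)/51 - 19*log(x**2 + 2)/153 - 20*sqrt(2)*atan(sqrt(2)*x/2)/153] = (6*x**3 - 2*x**2 - 12)/(6*x**5 - 21*x**4 + 30*x**3 - 42*x**2 + 36*x), which equals f(x).
F(5) = -log(5)/3 - 19*log(27)/153 - 10*log(7/2)/51 - 20*sqrt(2)*atan(5*sqrt(2)/2)/153 + 7*log(3)/9; F(5/2) = -7*log(2)/9 - log(5/2)/3 - 19*log(33/4)/153 - 20*sqrt(2)*atan(5*sqrt(2)/4)/153.
Integral = F(5) - F(5/2) = -log(5)/3 - 19*log(27)/153 - 10*log(7/2)/51 - 20*sqrt(2)*atan(5*sqrt(2)/2)/153 + 20*sqrt(2)*atan(5*sqrt(2)/4)/153 + 19*log(33/4)/153 + log(5/2)/3 + 7*log(2)/9 + 7*log(3)/9.

Antiderivative: F(x) = -log(x)/3 + 7*log(x - 2)/9 - 10*log(x - 3/2)/51 - 19*log(x**2 + 2)/153 - 20*sqrt(2)*atan(sqrt(2)*x/2)/153; value = -log(5)/3 - 19*log(27)/153 - 10*log(7/2)/51 - 20*sqrt(2)*atan(5*sqrt(2)/2)/153 + 20*sqrt(2)*atan(5*sqrt(2)/4)/153 + 19*log(33/4)/153 + log(5/2)/3 + 7*log(2)/9 + 7*log(3)/9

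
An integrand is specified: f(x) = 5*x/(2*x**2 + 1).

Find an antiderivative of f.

An antiderivative is F(x) = 5*log(2*x**2 + 1)/4.

The substitution u = 2*x**2 + 1 works: f is exactly (dF/du)*(du/dx) for that inner function.
Check: d/dx[5*log(2*x**2 + 1)/4] = 5*x/(2*x**2 + 1) = f(x).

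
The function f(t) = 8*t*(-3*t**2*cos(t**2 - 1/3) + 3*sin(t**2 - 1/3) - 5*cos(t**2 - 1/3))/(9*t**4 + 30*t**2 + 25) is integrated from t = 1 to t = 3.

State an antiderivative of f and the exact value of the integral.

Antiderivative: F(t) = -4*sin(t**2 - 1/3)/(3*t**2 + 5); value = -sin(26/3)/8 + sin(2/3)/2

Recognize the product-rule pattern: f = u'v + uv' with u = -4/(3*t**2 + 5), v = sin(t**2 - 1/3), so integration by parts undoes it.
F(t) = -4*sin(t**2 - 1/3)/(3*t**2 + 5) is an antiderivative of f.
Check: d/dt[-4*sin(t**2 - 1/3)/(3*t**2 + 5)] = (-24*t**3*cos(t**2 - 1/3) + 24*t*sin(t**2 - 1/3) - 40*t*cos(t**2 - 1/3))/(9*t**4 + 30*t**2 + 25), which equals f(t).
F(3) = -sin(26/3)/8; F(1) = -sin(2/3)/2.
Integral = F(3) - F(1) = -sin(26/3)/8 + sin(2/3)/2.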